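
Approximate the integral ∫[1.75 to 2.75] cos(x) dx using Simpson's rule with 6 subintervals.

f(x) = cos(x)
a = 1.75, b = 2.75, n = 6
h = (b - a)/n = 0.166667

Simpson's rule: (h/3)[f(x₀) + 4f(x₁) + 2f(x₂) + ... + f(xₙ)]

x_0 = 1.7500, f(x_0) = -0.178246, coefficient = 1
x_1 = 1.9167, f(x_1) = -0.339016, coefficient = 4
x_2 = 2.0833, f(x_2) = -0.490390, coefficient = 2
x_3 = 2.2500, f(x_3) = -0.628174, coefficient = 4
x_4 = 2.4167, f(x_4) = -0.748549, coefficient = 2
x_5 = 2.5833, f(x_5) = -0.848178, coefficient = 4
x_6 = 2.7500, f(x_6) = -0.924302, coefficient = 1

I ≈ (0.166667/3) × -10.841896 = -0.602328
Exact value: -0.602325
Error: 0.000003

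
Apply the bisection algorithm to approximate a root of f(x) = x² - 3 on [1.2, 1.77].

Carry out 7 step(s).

f(x) = x² - 3
Initial interval: [1.2, 1.77]

Iteration 1:
  c_1 = (1.200000 + 1.770000)/2 = 1.485000
  f(c_1) = f(1.485000) = -0.794775
  f(a) × f(c) ≥ 0, new interval: [1.485000, 1.770000]
Iteration 2:
  c_2 = (1.485000 + 1.770000)/2 = 1.627500
  f(c_2) = f(1.627500) = -0.351244
  f(a) × f(c) ≥ 0, new interval: [1.627500, 1.770000]
Iteration 3:
  c_3 = (1.627500 + 1.770000)/2 = 1.698750
  f(c_3) = f(1.698750) = -0.114248
  f(a) × f(c) ≥ 0, new interval: [1.698750, 1.770000]
Iteration 4:
  c_4 = (1.698750 + 1.770000)/2 = 1.734375
  f(c_4) = f(1.734375) = 0.008057
  f(a) × f(c) < 0, new interval: [1.698750, 1.734375]
Iteration 5:
  c_5 = (1.698750 + 1.734375)/2 = 1.716562
  f(c_5) = f(1.716562) = -0.053413
  f(a) × f(c) ≥ 0, new interval: [1.716562, 1.734375]
Iteration 6:
  c_6 = (1.716562 + 1.734375)/2 = 1.725469
  f(c_6) = f(1.725469) = -0.022758
  f(a) × f(c) ≥ 0, new interval: [1.725469, 1.734375]
Iteration 7:
  c_7 = (1.725469 + 1.734375)/2 = 1.729922
  f(c_7) = f(1.729922) = -0.007370
  f(a) × f(c) ≥ 0, new interval: [1.729922, 1.734375]

After 7 iteration(s), the approximation is c_7 = 1.729922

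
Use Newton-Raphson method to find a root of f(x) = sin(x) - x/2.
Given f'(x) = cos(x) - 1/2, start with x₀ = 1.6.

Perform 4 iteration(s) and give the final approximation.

f(x) = sin(x) - x/2
f'(x) = cos(x) - 1/2
x₀ = 1.6

Newton-Raphson formula: x_{n+1} = x_n - f(x_n)/f'(x_n)

Iteration 1:
  f(1.600000) = 0.199574
  f'(1.600000) = -0.529200
  x_1 = 1.600000 - 0.199574/(-0.529200) = 1.977124
Iteration 2:
  f(1.977124) = -0.069983
  f'(1.977124) = -0.895238
  x_2 = 1.977124 - (-0.069983)/(-0.895238) = 1.898951
Iteration 3:
  f(1.898951) = -0.002837
  f'(1.898951) = -0.822297
  x_3 = 1.898951 - (-0.002837)/(-0.822297) = 1.895501
Iteration 4:
  f(1.895501) = -0.000006
  f'(1.895501) = -0.819029
  x_4 = 1.895501 - (-0.000006)/(-0.819029) = 1.895494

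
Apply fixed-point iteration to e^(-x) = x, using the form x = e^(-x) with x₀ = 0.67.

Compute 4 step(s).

Equation: e^(-x) = x
Fixed-point form: x = e^(-x)
x₀ = 0.67

x_1 = g(0.670000) = 0.511709
x_2 = g(0.511709) = 0.599470
x_3 = g(0.599470) = 0.549102
x_4 = g(0.549102) = 0.577468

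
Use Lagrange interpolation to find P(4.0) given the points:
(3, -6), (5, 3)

Lagrange interpolation formula:
P(x) = Σ yᵢ × Lᵢ(x)
where Lᵢ(x) = Π_{j≠i} (x - xⱼ)/(xᵢ - xⱼ)

L_0(4.0) = (4.0 - 5)/(3 - 5) = 0.500000
L_1(4.0) = (4.0 - 3)/(5 - 3) = 0.500000

P(4.0) = (-6)×L_0(4.0) + 3×L_1(4.0)
P(4.0) = -1.500000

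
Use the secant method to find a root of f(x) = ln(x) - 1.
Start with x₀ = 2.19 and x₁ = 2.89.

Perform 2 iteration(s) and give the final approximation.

f(x) = ln(x) - 1
x₀ = 2.19, x₁ = 2.89

Secant formula: x_{n+1} = x_n - f(x_n)(x_n - x_{n-1})/(f(x_n) - f(x_{n-1}))

Iteration 1:
  f(2.190000) = -0.216098
  f(2.890000) = 0.061257
  x_2 = 2.890000 - 0.061257×(2.890000 - 2.190000)/(0.061257 - (-0.216098))
       = 2.735398
Iteration 2:
  f(2.890000) = 0.061257
  f(2.735398) = 0.006277
  x_3 = 2.735398 - 0.006277×(2.735398 - 2.890000)/(0.006277 - 0.061257)
       = 2.717747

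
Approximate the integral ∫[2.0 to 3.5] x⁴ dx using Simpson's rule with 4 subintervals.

f(x) = x⁴
a = 2.0, b = 3.5, n = 4
h = (b - a)/n = 0.375000

Simpson's rule: (h/3)[f(x₀) + 4f(x₁) + 2f(x₂) + ... + f(xₙ)]

x_0 = 2.0000, f(x_0) = 16.000000, coefficient = 1
x_1 = 2.3750, f(x_1) = 31.816650, coefficient = 4
x_2 = 2.7500, f(x_2) = 57.191406, coefficient = 2
x_3 = 3.1250, f(x_3) = 95.367432, coefficient = 4
x_4 = 3.5000, f(x_4) = 150.062500, coefficient = 1

I ≈ (0.375000/3) × 789.181641 = 98.647705
Exact value: 98.643750
Error: 0.003955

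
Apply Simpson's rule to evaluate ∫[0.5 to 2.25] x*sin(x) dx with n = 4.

f(x) = x*sin(x)
a = 0.5, b = 2.25, n = 4
h = (b - a)/n = 0.437500

Simpson's rule: (h/3)[f(x₀) + 4f(x₁) + 2f(x₂) + ... + f(xₙ)]

x_0 = 0.5000, f(x_0) = 0.239713, coefficient = 1
x_1 = 0.9375, f(x_1) = 0.755701, coefficient = 4
x_2 = 1.3750, f(x_2) = 1.348728, coefficient = 2
x_3 = 1.8125, f(x_3) = 1.759814, coefficient = 4
x_4 = 2.2500, f(x_4) = 1.750665, coefficient = 1

I ≈ (0.437500/3) × 14.749892 = 2.151026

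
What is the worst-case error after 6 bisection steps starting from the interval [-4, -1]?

Bisection error bound: |error| ≤ (b-a)/2^n
|error| ≤ (-1 - (-4))/2^6 = 3/2^6
|error| ≤ 0.0468750000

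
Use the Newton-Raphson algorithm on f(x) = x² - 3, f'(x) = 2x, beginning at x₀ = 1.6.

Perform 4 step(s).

f(x) = x² - 3
f'(x) = 2x
x₀ = 1.6

Newton-Raphson formula: x_{n+1} = x_n - f(x_n)/f'(x_n)

Iteration 1:
  f(1.600000) = -0.440000
  f'(1.600000) = 3.200000
  x_1 = 1.600000 - (-0.440000)/3.200000 = 1.737500
Iteration 2:
  f(1.737500) = 0.018906
  f'(1.737500) = 3.475000
  x_2 = 1.737500 - 0.018906/3.475000 = 1.732059
Iteration 3:
  f(1.732059) = 0.000030
  f'(1.732059) = 3.464119
  x_3 = 1.732059 - 0.000030/3.464119 = 1.732051
Iteration 4:
  f(1.732051) = 0.000000
  f'(1.732051) = 3.464102
  x_4 = 1.732051 - 0.000000/3.464102 = 1.732051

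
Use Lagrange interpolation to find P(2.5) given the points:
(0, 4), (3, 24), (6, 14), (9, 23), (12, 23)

Lagrange interpolation formula:
P(x) = Σ yᵢ × Lᵢ(x)
where Lᵢ(x) = Π_{j≠i} (x - xⱼ)/(xᵢ - xⱼ)

L_0(2.5) = (2.5 - 3)/(0 - 3) × (2.5 - 6)/(0 - 6) × (2.5 - 9)/(0 - 9) × (2.5 - 12)/(0 - 12) = 0.055588
L_1(2.5) = (2.5 - 0)/(3 - 0) × (2.5 - 6)/(3 - 6) × (2.5 - 9)/(3 - 9) × (2.5 - 12)/(3 - 12) = 1.111754
L_2(2.5) = (2.5 - 0)/(6 - 0) × (2.5 - 3)/(6 - 3) × (2.5 - 9)/(6 - 9) × (2.5 - 12)/(6 - 12) = -0.238233
L_3(2.5) = (2.5 - 0)/(9 - 0) × (2.5 - 3)/(9 - 3) × (2.5 - 6)/(9 - 6) × (2.5 - 12)/(9 - 12) = 0.085520
L_4(2.5) = (2.5 - 0)/(12 - 0) × (2.5 - 3)/(12 - 3) × (2.5 - 6)/(12 - 6) × (2.5 - 9)/(12 - 9) = -0.014628

P(2.5) = 4×L_0(2.5) + 24×L_1(2.5) + 14×L_2(2.5) + 23×L_3(2.5) + 23×L_4(2.5)
P(2.5) = 25.199685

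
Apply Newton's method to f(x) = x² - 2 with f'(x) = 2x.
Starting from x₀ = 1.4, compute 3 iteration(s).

f(x) = x² - 2
f'(x) = 2x
x₀ = 1.4

Newton-Raphson formula: x_{n+1} = x_n - f(x_n)/f'(x_n)

Iteration 1:
  f(1.400000) = -0.040000
  f'(1.400000) = 2.800000
  x_1 = 1.400000 - (-0.040000)/2.800000 = 1.414286
Iteration 2:
  f(1.414286) = 0.000204
  f'(1.414286) = 2.828571
  x_2 = 1.414286 - 0.000204/2.828571 = 1.414214
Iteration 3:
  f(1.414214) = 0.000000
  f'(1.414214) = 2.828427
  x_3 = 1.414214 - 0.000000/2.828427 = 1.414214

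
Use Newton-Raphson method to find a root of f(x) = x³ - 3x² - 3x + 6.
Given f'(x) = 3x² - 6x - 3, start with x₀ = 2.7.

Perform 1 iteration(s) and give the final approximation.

f(x) = x³ - 3x² - 3x + 6
f'(x) = 3x² - 6x - 3
x₀ = 2.7

Newton-Raphson formula: x_{n+1} = x_n - f(x_n)/f'(x_n)

Iteration 1:
  f(2.700000) = -4.287000
  f'(2.700000) = 2.670000
  x_1 = 2.700000 - (-4.287000)/2.670000 = 4.305618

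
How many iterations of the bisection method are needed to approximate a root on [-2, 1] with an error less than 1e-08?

We need (b-a)/2^n ≤ 1e-08
(1 - (-2))/2^n ≤ 1e-08
3/2^n ≤ 1e-08
2^n ≥ 300000000
n ≥ log₂(300000000) = 28.16
n ≥ 29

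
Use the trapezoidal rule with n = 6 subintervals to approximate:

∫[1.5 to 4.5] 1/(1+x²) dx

f(x) = 1/(1+x²)
a = 1.5, b = 4.5, n = 6
h = (b - a)/n = 0.500000

Trapezoidal rule: (h/2)[f(x₀) + 2f(x₁) + 2f(x₂) + ... + f(xₙ)]

x_0 = 1.5000, f(x_0) = 0.307692, coefficient = 1
x_1 = 2.0000, f(x_1) = 0.200000, coefficient = 2
x_2 = 2.5000, f(x_2) = 0.137931, coefficient = 2
x_3 = 3.0000, f(x_3) = 0.100000, coefficient = 2
x_4 = 3.5000, f(x_4) = 0.075472, coefficient = 2
x_5 = 4.0000, f(x_5) = 0.058824, coefficient = 2
x_6 = 4.5000, f(x_6) = 0.047059, coefficient = 1

I ≈ (0.500000/2) × 1.499204 = 0.374801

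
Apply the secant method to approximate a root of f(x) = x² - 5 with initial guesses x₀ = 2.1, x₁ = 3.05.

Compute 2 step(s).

f(x) = x² - 5
x₀ = 2.1, x₁ = 3.05

Secant formula: x_{n+1} = x_n - f(x_n)(x_n - x_{n-1})/(f(x_n) - f(x_{n-1}))

Iteration 1:
  f(2.100000) = -0.590000
  f(3.050000) = 4.302500
  x_2 = 3.050000 - 4.302500×(3.050000 - 2.100000)/(4.302500 - (-0.590000))
       = 2.214563
Iteration 2:
  f(3.050000) = 4.302500
  f(2.214563) = -0.095710
  x_3 = 2.214563 - (-0.095710)×(2.214563 - 3.050000)/(-0.095710 - 4.302500)
       = 2.232743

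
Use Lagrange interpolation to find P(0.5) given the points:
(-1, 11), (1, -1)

Lagrange interpolation formula:
P(x) = Σ yᵢ × Lᵢ(x)
where Lᵢ(x) = Π_{j≠i} (x - xⱼ)/(xᵢ - xⱼ)

L_0(0.5) = (0.5 - 1)/(-1 - 1) = 0.250000
L_1(0.5) = (0.5 - (-1))/(1 - (-1)) = 0.750000

P(0.5) = 11×L_0(0.5) + (-1)×L_1(0.5)
P(0.5) = 2.000000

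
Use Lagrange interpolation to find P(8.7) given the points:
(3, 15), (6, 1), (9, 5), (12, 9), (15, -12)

Lagrange interpolation formula:
P(x) = Σ yᵢ × Lᵢ(x)
where Lᵢ(x) = Π_{j≠i} (x - xⱼ)/(xᵢ - xⱼ)

L_0(8.7) = (8.7 - 6)/(3 - 6) × (8.7 - 9)/(3 - 9) × (8.7 - 12)/(3 - 12) × (8.7 - 15)/(3 - 15) = -0.008663
L_1(8.7) = (8.7 - 3)/(6 - 3) × (8.7 - 9)/(6 - 9) × (8.7 - 12)/(6 - 12) × (8.7 - 15)/(6 - 15) = 0.073150
L_2(8.7) = (8.7 - 3)/(9 - 3) × (8.7 - 6)/(9 - 6) × (8.7 - 12)/(9 - 12) × (8.7 - 15)/(9 - 15) = 0.987525
L_3(8.7) = (8.7 - 3)/(12 - 3) × (8.7 - 6)/(12 - 6) × (8.7 - 9)/(12 - 9) × (8.7 - 15)/(12 - 15) = -0.059850
L_4(8.7) = (8.7 - 3)/(15 - 3) × (8.7 - 6)/(15 - 6) × (8.7 - 9)/(15 - 9) × (8.7 - 12)/(15 - 12) = 0.007838

P(8.7) = 15×L_0(8.7) + 1×L_1(8.7) + 5×L_2(8.7) + 9×L_3(8.7) + (-12)×L_4(8.7)
P(8.7) = 4.248137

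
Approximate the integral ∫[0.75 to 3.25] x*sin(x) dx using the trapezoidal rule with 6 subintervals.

f(x) = x*sin(x)
a = 0.75, b = 3.25, n = 6
h = (b - a)/n = 0.416667

Trapezoidal rule: (h/2)[f(x₀) + 2f(x₁) + 2f(x₂) + ... + f(xₙ)]

x_0 = 0.7500, f(x_0) = 0.511229, coefficient = 1
x_1 = 1.1667, f(x_1) = 1.072686, coefficient = 2
x_2 = 1.5833, f(x_2) = 1.583209, coefficient = 2
x_3 = 2.0000, f(x_3) = 1.818595, coefficient = 2
x_4 = 2.4167, f(x_4) = 1.602443, coefficient = 2
x_5 = 2.8333, f(x_5) = 0.859635, coefficient = 2
x_6 = 3.2500, f(x_6) = -0.351634, coefficient = 1

I ≈ (0.416667/2) × 14.032730 = 2.923485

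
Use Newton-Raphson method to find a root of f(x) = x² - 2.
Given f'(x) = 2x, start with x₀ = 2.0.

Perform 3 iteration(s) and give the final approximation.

f(x) = x² - 2
f'(x) = 2x
x₀ = 2.0

Newton-Raphson formula: x_{n+1} = x_n - f(x_n)/f'(x_n)

Iteration 1:
  f(2.000000) = 2.000000
  f'(2.000000) = 4.000000
  x_1 = 2.000000 - 2.000000/4.000000 = 1.500000
Iteration 2:
  f(1.500000) = 0.250000
  f'(1.500000) = 3.000000
  x_2 = 1.500000 - 0.250000/3.000000 = 1.416667
Iteration 3:
  f(1.416667) = 0.006944
  f'(1.416667) = 2.833333
  x_3 = 1.416667 - 0.006944/2.833333 = 1.414216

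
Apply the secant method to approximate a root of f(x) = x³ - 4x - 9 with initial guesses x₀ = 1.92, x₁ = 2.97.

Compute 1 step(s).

f(x) = x³ - 4x - 9
x₀ = 1.92, x₁ = 2.97

Secant formula: x_{n+1} = x_n - f(x_n)(x_n - x_{n-1})/(f(x_n) - f(x_{n-1}))

Iteration 1:
  f(1.920000) = -9.602112
  f(2.970000) = 5.318073
  x_2 = 2.970000 - 5.318073×(2.970000 - 1.920000)/(5.318073 - (-9.602112))
       = 2.595743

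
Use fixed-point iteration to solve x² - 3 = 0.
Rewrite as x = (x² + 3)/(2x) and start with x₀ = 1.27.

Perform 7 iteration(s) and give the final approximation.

Equation: x² - 3 = 0
Fixed-point form: x = (x² + 3)/(2x)
x₀ = 1.27

x_1 = g(1.270000) = 1.816102
x_2 = g(1.816102) = 1.733996
x_3 = g(1.733996) = 1.732052
x_4 = g(1.732052) = 1.732051
x_5 = g(1.732051) = 1.732051
x_6 = g(1.732051) = 1.732051
x_7 = g(1.732051) = 1.732051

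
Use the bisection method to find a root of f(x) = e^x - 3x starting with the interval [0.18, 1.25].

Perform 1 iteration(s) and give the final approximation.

f(x) = e^x - 3x
Initial interval: [0.18, 1.25]

Iteration 1:
  c_1 = (0.180000 + 1.250000)/2 = 0.715000
  f(c_1) = f(0.715000) = -0.100813
  f(a) × f(c) < 0, new interval: [0.180000, 0.715000]

After 1 iteration(s), the approximation is c_1 = 0.715000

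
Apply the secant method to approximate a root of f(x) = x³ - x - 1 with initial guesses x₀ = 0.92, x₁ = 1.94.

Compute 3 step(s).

f(x) = x³ - x - 1
x₀ = 0.92, x₁ = 1.94

Secant formula: x_{n+1} = x_n - f(x_n)(x_n - x_{n-1})/(f(x_n) - f(x_{n-1}))

Iteration 1:
  f(0.920000) = -1.141312
  f(1.940000) = 4.361384
  x_2 = 1.940000 - 4.361384×(1.940000 - 0.920000)/(4.361384 - (-1.141312))
       = 1.131558
Iteration 2:
  f(1.940000) = 4.361384
  f(1.131558) = -0.682685
  x_3 = 1.131558 - (-0.682685)×(1.131558 - 1.940000)/(-0.682685 - 4.361384)
       = 1.240976
Iteration 3:
  f(1.131558) = -0.682685
  f(1.240976) = -0.329847
  x_4 = 1.240976 - (-0.329847)×(1.240976 - 1.131558)/(-0.329847 - (-0.682685))
       = 1.343264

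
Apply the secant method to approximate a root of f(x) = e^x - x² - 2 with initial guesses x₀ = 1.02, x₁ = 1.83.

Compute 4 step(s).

f(x) = e^x - x² - 2
x₀ = 1.02, x₁ = 1.83

Secant formula: x_{n+1} = x_n - f(x_n)(x_n - x_{n-1})/(f(x_n) - f(x_{n-1}))

Iteration 1:
  f(1.020000) = -0.267205
  f(1.830000) = 0.884987
  x_2 = 1.830000 - 0.884987×(1.830000 - 1.020000)/(0.884987 - (-0.267205))
       = 1.207847
Iteration 2:
  f(1.830000) = 0.884987
  f(1.207847) = -0.112622
  x_3 = 1.207847 - (-0.112622)×(1.207847 - 1.830000)/(-0.112622 - 0.884987)
       = 1.278083
Iteration 3:
  f(1.207847) = -0.112622
  f(1.278083) = -0.043744
  x_4 = 1.278083 - (-0.043744)×(1.278083 - 1.207847)/(-0.043744 - (-0.112622))
       = 1.322690
Iteration 4:
  f(1.278083) = -0.043744
  f(1.322690) = 0.003996
  x_5 = 1.322690 - 0.003996×(1.322690 - 1.278083)/(0.003996 - (-0.043744))
       = 1.318956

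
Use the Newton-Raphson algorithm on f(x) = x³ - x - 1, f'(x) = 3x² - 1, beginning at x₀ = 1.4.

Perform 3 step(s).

f(x) = x³ - x - 1
f'(x) = 3x² - 1
x₀ = 1.4

Newton-Raphson formula: x_{n+1} = x_n - f(x_n)/f'(x_n)

Iteration 1:
  f(1.400000) = 0.344000
  f'(1.400000) = 4.880000
  x_1 = 1.400000 - 0.344000/4.880000 = 1.329508
Iteration 2:
  f(1.329508) = 0.020520
  f'(1.329508) = 4.302776
  x_2 = 1.329508 - 0.020520/4.302776 = 1.324739
Iteration 3:
  f(1.324739) = 0.000091
  f'(1.324739) = 4.264802
  x_3 = 1.324739 - 0.000091/4.264802 = 1.324718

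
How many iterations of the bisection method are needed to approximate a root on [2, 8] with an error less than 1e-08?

We need (b-a)/2^n ≤ 1e-08
(8 - 2)/2^n ≤ 1e-08
6/2^n ≤ 1e-08
2^n ≥ 600000000
n ≥ log₂(600000000) = 29.16
n ≥ 30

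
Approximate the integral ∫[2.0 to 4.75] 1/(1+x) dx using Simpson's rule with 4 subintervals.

f(x) = 1/(1+x)
a = 2.0, b = 4.75, n = 4
h = (b - a)/n = 0.687500

Simpson's rule: (h/3)[f(x₀) + 4f(x₁) + 2f(x₂) + ... + f(xₙ)]

x_0 = 2.0000, f(x_0) = 0.333333, coefficient = 1
x_1 = 2.6875, f(x_1) = 0.271186, coefficient = 4
x_2 = 3.3750, f(x_2) = 0.228571, coefficient = 2
x_3 = 4.0625, f(x_3) = 0.197531, coefficient = 4
x_4 = 4.7500, f(x_4) = 0.173913, coefficient = 1

I ≈ (0.687500/3) × 2.839258 = 0.650663
Exact value: 0.650588
Error: 0.000076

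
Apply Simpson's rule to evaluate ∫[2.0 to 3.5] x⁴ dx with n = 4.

f(x) = x⁴
a = 2.0, b = 3.5, n = 4
h = (b - a)/n = 0.375000

Simpson's rule: (h/3)[f(x₀) + 4f(x₁) + 2f(x₂) + ... + f(xₙ)]

x_0 = 2.0000, f(x_0) = 16.000000, coefficient = 1
x_1 = 2.3750, f(x_1) = 31.816650, coefficient = 4
x_2 = 2.7500, f(x_2) = 57.191406, coefficient = 2
x_3 = 3.1250, f(x_3) = 95.367432, coefficient = 4
x_4 = 3.5000, f(x_4) = 150.062500, coefficient = 1

I ≈ (0.375000/3) × 789.181641 = 98.647705
Exact value: 98.643750
Error: 0.003955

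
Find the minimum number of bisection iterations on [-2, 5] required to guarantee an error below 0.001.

We need (b-a)/2^n ≤ 0.001
(5 - (-2))/2^n ≤ 0.001
7/2^n ≤ 0.001
2^n ≥ 7000
n ≥ log₂(7000) = 12.77
n ≥ 13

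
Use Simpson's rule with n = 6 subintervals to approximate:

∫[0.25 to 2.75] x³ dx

f(x) = x³
a = 0.25, b = 2.75, n = 6
h = (b - a)/n = 0.416667

Simpson's rule: (h/3)[f(x₀) + 4f(x₁) + 2f(x₂) + ... + f(xₙ)]

x_0 = 0.2500, f(x_0) = 0.015625, coefficient = 1
x_1 = 0.6667, f(x_1) = 0.296296, coefficient = 4
x_2 = 1.0833, f(x_2) = 1.271412, coefficient = 2
x_3 = 1.5000, f(x_3) = 3.375000, coefficient = 4
x_4 = 1.9167, f(x_4) = 7.041088, coefficient = 2
x_5 = 2.3333, f(x_5) = 12.703704, coefficient = 4
x_6 = 2.7500, f(x_6) = 20.796875, coefficient = 1

I ≈ (0.416667/3) × 102.937500 = 14.296875
Exact value: 14.296875
Error: 0.000000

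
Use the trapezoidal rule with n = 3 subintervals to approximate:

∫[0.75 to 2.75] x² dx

f(x) = x²
a = 0.75, b = 2.75, n = 3
h = (b - a)/n = 0.666667

Trapezoidal rule: (h/2)[f(x₀) + 2f(x₁) + 2f(x₂) + ... + f(xₙ)]

x_0 = 0.7500, f(x_0) = 0.562500, coefficient = 1
x_1 = 1.4167, f(x_1) = 2.006944, coefficient = 2
x_2 = 2.0833, f(x_2) = 4.340278, coefficient = 2
x_3 = 2.7500, f(x_3) = 7.562500, coefficient = 1

I ≈ (0.666667/2) × 20.819444 = 6.939815
Exact value: 6.791667
Error: 0.148148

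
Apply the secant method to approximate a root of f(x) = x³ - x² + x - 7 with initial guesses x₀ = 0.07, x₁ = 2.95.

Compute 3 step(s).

f(x) = x³ - x² + x - 7
x₀ = 0.07, x₁ = 2.95

Secant formula: x_{n+1} = x_n - f(x_n)(x_n - x_{n-1})/(f(x_n) - f(x_{n-1}))

Iteration 1:
  f(0.070000) = -6.934557
  f(2.950000) = 12.919875
  x_2 = 2.950000 - 12.919875×(2.950000 - 0.070000)/(12.919875 - (-6.934557))
       = 1.075898
Iteration 2:
  f(2.950000) = 12.919875
  f(1.075898) = -5.836247
  x_3 = 1.075898 - (-5.836247)×(1.075898 - 2.950000)/(-5.836247 - 12.919875)
       = 1.659052
Iteration 3:
  f(1.075898) = -5.836247
  f(1.659052) = -3.526935
  x_4 = 1.659052 - (-3.526935)×(1.659052 - 1.075898)/(-3.526935 - (-5.836247))
       = 2.549686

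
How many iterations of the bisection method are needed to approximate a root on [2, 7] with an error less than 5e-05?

We need (b-a)/2^n ≤ 5e-05
(7 - 2)/2^n ≤ 5e-05
5/2^n ≤ 5e-05
2^n ≥ 100000
n ≥ log₂(100000) = 16.61
n ≥ 17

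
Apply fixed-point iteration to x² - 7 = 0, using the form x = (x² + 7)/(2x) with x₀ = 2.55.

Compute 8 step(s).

Equation: x² - 7 = 0
Fixed-point form: x = (x² + 7)/(2x)
x₀ = 2.55

x_1 = g(2.550000) = 2.647549
x_2 = g(2.647549) = 2.645752
x_3 = g(2.645752) = 2.645751
x_4 = g(2.645751) = 2.645751
x_5 = g(2.645751) = 2.645751
x_6 = g(2.645751) = 2.645751
x_7 = g(2.645751) = 2.645751
x_8 = g(2.645751) = 2.645751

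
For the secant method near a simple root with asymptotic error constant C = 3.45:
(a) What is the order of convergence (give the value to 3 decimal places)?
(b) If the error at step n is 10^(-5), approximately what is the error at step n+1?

(a) Secant method has superlinear convergence with order φ = (1+√5)/2 ≈ 1.618.
    This means |e_{n+1}| ≈ C|e_n|^1.618.

(b) With |e_n| = 10^(-5) and C = 3.45:
    |e_{n+1}| ≈ 3.45 × (10^(-5))^1.618 = 3.45 × 10^(-8.09)

(a) ≈ 1.618 (golden ratio); (b) |e_{n+1}| ≈ 2.803e-08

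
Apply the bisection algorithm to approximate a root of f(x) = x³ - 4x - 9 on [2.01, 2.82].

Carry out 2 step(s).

f(x) = x³ - 4x - 9
Initial interval: [2.01, 2.82]

Iteration 1:
  c_1 = (2.010000 + 2.820000)/2 = 2.415000
  f(c_1) = f(2.415000) = -4.575177
  f(a) × f(c) ≥ 0, new interval: [2.415000, 2.820000]
Iteration 2:
  c_2 = (2.415000 + 2.820000)/2 = 2.617500
  f(c_2) = f(2.617500) = -1.536706
  f(a) × f(c) ≥ 0, new interval: [2.617500, 2.820000]

After 2 iteration(s), the approximation is c_2 = 2.617500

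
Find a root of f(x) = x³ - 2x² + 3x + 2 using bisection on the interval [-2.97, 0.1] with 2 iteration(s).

f(x) = x³ - 2x² + 3x + 2
Initial interval: [-2.97, 0.1]

Iteration 1:
  c_1 = (-2.970000 + 0.100000)/2 = -1.435000
  f(c_1) = f(-1.435000) = -9.378438
  f(a) × f(c) ≥ 0, new interval: [-1.435000, 0.100000]
Iteration 2:
  c_2 = (-1.435000 + 0.100000)/2 = -0.667500
  f(c_2) = f(-0.667500) = -1.191021
  f(a) × f(c) ≥ 0, new interval: [-0.667500, 0.100000]

After 2 iteration(s), the approximation is c_2 = -0.667500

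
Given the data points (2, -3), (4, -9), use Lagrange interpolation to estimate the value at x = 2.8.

Lagrange interpolation formula:
P(x) = Σ yᵢ × Lᵢ(x)
where Lᵢ(x) = Π_{j≠i} (x - xⱼ)/(xᵢ - xⱼ)

L_0(2.8) = (2.8 - 4)/(2 - 4) = 0.600000
L_1(2.8) = (2.8 - 2)/(4 - 2) = 0.400000

P(2.8) = (-3)×L_0(2.8) + (-9)×L_1(2.8)
P(2.8) = -5.400000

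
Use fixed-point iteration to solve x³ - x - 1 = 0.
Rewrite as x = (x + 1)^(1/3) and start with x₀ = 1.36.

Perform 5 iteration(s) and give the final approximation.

Equation: x³ - x - 1 = 0
Fixed-point form: x = (x + 1)^(1/3)
x₀ = 1.36

x_1 = g(1.360000) = 1.331386
x_2 = g(1.331386) = 1.325983
x_3 = g(1.325983) = 1.324958
x_4 = g(1.324958) = 1.324764
x_5 = g(1.324764) = 1.324727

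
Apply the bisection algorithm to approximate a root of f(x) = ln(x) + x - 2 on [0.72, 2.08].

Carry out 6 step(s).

f(x) = ln(x) + x - 2
Initial interval: [0.72, 2.08]

Iteration 1:
  c_1 = (0.720000 + 2.080000)/2 = 1.400000
  f(c_1) = f(1.400000) = -0.263528
  f(a) × f(c) ≥ 0, new interval: [1.400000, 2.080000]
Iteration 2:
  c_2 = (1.400000 + 2.080000)/2 = 1.740000
  f(c_2) = f(1.740000) = 0.293885
  f(a) × f(c) < 0, new interval: [1.400000, 1.740000]
Iteration 3:
  c_3 = (1.400000 + 1.740000)/2 = 1.570000
  f(c_3) = f(1.570000) = 0.021076
  f(a) × f(c) < 0, new interval: [1.400000, 1.570000]
Iteration 4:
  c_4 = (1.400000 + 1.570000)/2 = 1.485000
  f(c_4) = f(1.485000) = -0.119585
  f(a) × f(c) ≥ 0, new interval: [1.485000, 1.570000]
Iteration 5:
  c_5 = (1.485000 + 1.570000)/2 = 1.527500
  f(c_5) = f(1.527500) = -0.048868
  f(a) × f(c) ≥ 0, new interval: [1.527500, 1.570000]
Iteration 6:
  c_6 = (1.527500 + 1.570000)/2 = 1.548750
  f(c_6) = f(1.548750) = -0.013802
  f(a) × f(c) ≥ 0, new interval: [1.548750, 1.570000]

After 6 iteration(s), the approximation is c_6 = 1.548750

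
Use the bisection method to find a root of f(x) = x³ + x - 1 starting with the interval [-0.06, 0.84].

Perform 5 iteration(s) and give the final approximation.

f(x) = x³ + x - 1
Initial interval: [-0.06, 0.84]

Iteration 1:
  c_1 = (-0.060000 + 0.840000)/2 = 0.390000
  f(c_1) = f(0.390000) = -0.550681
  f(a) × f(c) ≥ 0, new interval: [0.390000, 0.840000]
Iteration 2:
  c_2 = (0.390000 + 0.840000)/2 = 0.615000
  f(c_2) = f(0.615000) = -0.152392
  f(a) × f(c) ≥ 0, new interval: [0.615000, 0.840000]
Iteration 3:
  c_3 = (0.615000 + 0.840000)/2 = 0.727500
  f(c_3) = f(0.727500) = 0.112534
  f(a) × f(c) < 0, new interval: [0.615000, 0.727500]
Iteration 4:
  c_4 = (0.615000 + 0.727500)/2 = 0.671250
  f(c_4) = f(0.671250) = -0.026300
  f(a) × f(c) ≥ 0, new interval: [0.671250, 0.727500]
Iteration 5:
  c_5 = (0.671250 + 0.727500)/2 = 0.699375
  f(c_5) = f(0.699375) = 0.041457
  f(a) × f(c) < 0, new interval: [0.671250, 0.699375]

After 5 iteration(s), the approximation is c_5 = 0.699375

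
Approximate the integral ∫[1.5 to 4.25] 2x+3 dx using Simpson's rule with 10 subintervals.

f(x) = 2x+3
a = 1.5, b = 4.25, n = 10
h = (b - a)/n = 0.275000

Simpson's rule: (h/3)[f(x₀) + 4f(x₁) + 2f(x₂) + ... + f(xₙ)]

x_0 = 1.5000, f(x_0) = 6.000000, coefficient = 1
x_1 = 1.7750, f(x_1) = 6.550000, coefficient = 4
x_2 = 2.0500, f(x_2) = 7.100000, coefficient = 2
x_3 = 2.3250, f(x_3) = 7.650000, coefficient = 4
x_4 = 2.6000, f(x_4) = 8.200000, coefficient = 2
x_5 = 2.8750, f(x_5) = 8.750000, coefficient = 4
x_6 = 3.1500, f(x_6) = 9.300000, coefficient = 2
x_7 = 3.4250, f(x_7) = 9.850000, coefficient = 4
x_8 = 3.7000, f(x_8) = 10.400000, coefficient = 2
x_9 = 3.9750, f(x_9) = 10.950000, coefficient = 4
x_10 = 4.2500, f(x_10) = 11.500000, coefficient = 1

I ≈ (0.275000/3) × 262.500000 = 24.062500
Exact value: 24.062500
Error: 0.000000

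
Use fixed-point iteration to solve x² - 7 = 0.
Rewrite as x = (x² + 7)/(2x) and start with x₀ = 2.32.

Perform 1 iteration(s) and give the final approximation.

Equation: x² - 7 = 0
Fixed-point form: x = (x² + 7)/(2x)
x₀ = 2.32

x_1 = g(2.320000) = 2.668621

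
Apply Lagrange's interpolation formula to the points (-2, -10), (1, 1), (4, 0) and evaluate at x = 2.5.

Lagrange interpolation formula:
P(x) = Σ yᵢ × Lᵢ(x)
where Lᵢ(x) = Π_{j≠i} (x - xⱼ)/(xᵢ - xⱼ)

L_0(2.5) = (2.5 - 1)/(-2 - 1) × (2.5 - 4)/(-2 - 4) = -0.125000
L_1(2.5) = (2.5 - (-2))/(1 - (-2)) × (2.5 - 4)/(1 - 4) = 0.750000
L_2(2.5) = (2.5 - (-2))/(4 - (-2)) × (2.5 - 1)/(4 - 1) = 0.375000

P(2.5) = (-10)×L_0(2.5) + 1×L_1(2.5) + 0×L_2(2.5)
P(2.5) = 2.000000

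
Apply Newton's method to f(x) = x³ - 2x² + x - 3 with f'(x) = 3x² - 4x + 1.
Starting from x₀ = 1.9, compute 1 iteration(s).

f(x) = x³ - 2x² + x - 3
f'(x) = 3x² - 4x + 1
x₀ = 1.9

Newton-Raphson formula: x_{n+1} = x_n - f(x_n)/f'(x_n)

Iteration 1:
  f(1.900000) = -1.461000
  f'(1.900000) = 4.230000
  x_1 = 1.900000 - (-1.461000)/4.230000 = 2.245390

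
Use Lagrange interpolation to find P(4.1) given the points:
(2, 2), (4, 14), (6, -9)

Lagrange interpolation formula:
P(x) = Σ yᵢ × Lᵢ(x)
where Lᵢ(x) = Π_{j≠i} (x - xⱼ)/(xᵢ - xⱼ)

L_0(4.1) = (4.1 - 4)/(2 - 4) × (4.1 - 6)/(2 - 6) = -0.023750
L_1(4.1) = (4.1 - 2)/(4 - 2) × (4.1 - 6)/(4 - 6) = 0.997500
L_2(4.1) = (4.1 - 2)/(6 - 2) × (4.1 - 4)/(6 - 4) = 0.026250

P(4.1) = 2×L_0(4.1) + 14×L_1(4.1) + (-9)×L_2(4.1)
P(4.1) = 13.681250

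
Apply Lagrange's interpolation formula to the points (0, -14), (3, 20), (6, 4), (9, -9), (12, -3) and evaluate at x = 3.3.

Lagrange interpolation formula:
P(x) = Σ yᵢ × Lᵢ(x)
where Lᵢ(x) = Π_{j≠i} (x - xⱼ)/(xᵢ - xⱼ)

L_0(3.3) = (3.3 - 3)/(0 - 3) × (3.3 - 6)/(0 - 6) × (3.3 - 9)/(0 - 9) × (3.3 - 12)/(0 - 12) = -0.020662
L_1(3.3) = (3.3 - 0)/(3 - 0) × (3.3 - 6)/(3 - 6) × (3.3 - 9)/(3 - 9) × (3.3 - 12)/(3 - 12) = 0.909150
L_2(3.3) = (3.3 - 0)/(6 - 0) × (3.3 - 3)/(6 - 3) × (3.3 - 9)/(6 - 9) × (3.3 - 12)/(6 - 12) = 0.151525
L_3(3.3) = (3.3 - 0)/(9 - 0) × (3.3 - 3)/(9 - 3) × (3.3 - 6)/(9 - 6) × (3.3 - 12)/(9 - 12) = -0.047850
L_4(3.3) = (3.3 - 0)/(12 - 0) × (3.3 - 3)/(12 - 3) × (3.3 - 6)/(12 - 6) × (3.3 - 9)/(12 - 9) = 0.007837

P(3.3) = (-14)×L_0(3.3) + 20×L_1(3.3) + 4×L_2(3.3) + (-9)×L_3(3.3) + (-3)×L_4(3.3)
P(3.3) = 19.485512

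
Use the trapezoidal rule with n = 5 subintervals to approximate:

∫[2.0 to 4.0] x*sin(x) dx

f(x) = x*sin(x)
a = 2.0, b = 4.0, n = 5
h = (b - a)/n = 0.400000

Trapezoidal rule: (h/2)[f(x₀) + 2f(x₁) + 2f(x₂) + ... + f(xₙ)]

x_0 = 2.0000, f(x_0) = 1.818595, coefficient = 1
x_1 = 2.4000, f(x_1) = 1.621112, coefficient = 2
x_2 = 2.8000, f(x_2) = 0.937967, coefficient = 2
x_3 = 3.2000, f(x_3) = -0.186797, coefficient = 2
x_4 = 3.6000, f(x_4) = -1.593074, coefficient = 2
x_5 = 4.0000, f(x_5) = -3.027210, coefficient = 1

I ≈ (0.400000/2) × 0.349800 = 0.069960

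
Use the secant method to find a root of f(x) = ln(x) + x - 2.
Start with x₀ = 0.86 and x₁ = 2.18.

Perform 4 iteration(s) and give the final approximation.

f(x) = ln(x) + x - 2
x₀ = 0.86, x₁ = 2.18

Secant formula: x_{n+1} = x_n - f(x_n)(x_n - x_{n-1})/(f(x_n) - f(x_{n-1}))

Iteration 1:
  f(0.860000) = -1.290823
  f(2.180000) = 0.959325
  x_2 = 2.180000 - 0.959325×(2.180000 - 0.860000)/(0.959325 - (-1.290823))
       = 1.617233
Iteration 2:
  f(2.180000) = 0.959325
  f(1.617233) = 0.097950
  x_3 = 1.617233 - 0.097950×(1.617233 - 2.180000)/(0.097950 - 0.959325)
       = 1.553239
Iteration 3:
  f(1.617233) = 0.097950
  f(1.553239) = -0.006419
  x_4 = 1.553239 - (-0.006419)×(1.553239 - 1.617233)/(-0.006419 - 0.097950)
       = 1.557175
Iteration 4:
  f(1.553239) = -0.006419
  f(1.557175) = 0.000048
  x_5 = 1.557175 - 0.000048×(1.557175 - 1.553239)/(0.000048 - (-0.006419))
       = 1.557146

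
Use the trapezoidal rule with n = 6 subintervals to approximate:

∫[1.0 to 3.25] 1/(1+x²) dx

f(x) = 1/(1+x²)
a = 1.0, b = 3.25, n = 6
h = (b - a)/n = 0.375000

Trapezoidal rule: (h/2)[f(x₀) + 2f(x₁) + 2f(x₂) + ... + f(xₙ)]

x_0 = 1.0000, f(x_0) = 0.500000, coefficient = 1
x_1 = 1.3750, f(x_1) = 0.345946, coefficient = 2
x_2 = 1.7500, f(x_2) = 0.246154, coefficient = 2
x_3 = 2.1250, f(x_3) = 0.181303, coefficient = 2
x_4 = 2.5000, f(x_4) = 0.137931, coefficient = 2
x_5 = 2.8750, f(x_5) = 0.107926, coefficient = 2
x_6 = 3.2500, f(x_6) = 0.086486, coefficient = 1

I ≈ (0.375000/2) × 2.625006 = 0.492189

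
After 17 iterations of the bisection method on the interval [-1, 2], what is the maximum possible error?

Bisection error bound: |error| ≤ (b-a)/2^n
|error| ≤ (2 - (-1))/2^17 = 3/2^17
|error| ≤ 0.0000228882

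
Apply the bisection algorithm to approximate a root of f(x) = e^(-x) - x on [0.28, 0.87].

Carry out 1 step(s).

f(x) = e^(-x) - x
Initial interval: [0.28, 0.87]

Iteration 1:
  c_1 = (0.280000 + 0.870000)/2 = 0.575000
  f(c_1) = f(0.575000) = -0.012295
  f(a) × f(c) < 0, new interval: [0.280000, 0.575000]

After 1 iteration(s), the approximation is c_1 = 0.575000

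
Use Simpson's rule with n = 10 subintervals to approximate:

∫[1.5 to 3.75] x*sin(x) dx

f(x) = x*sin(x)
a = 1.5, b = 3.75, n = 10
h = (b - a)/n = 0.225000

Simpson's rule: (h/3)[f(x₀) + 4f(x₁) + 2f(x₂) + ... + f(xₙ)]

x_0 = 1.5000, f(x_0) = 1.496242, coefficient = 1
x_1 = 1.7250, f(x_1) = 1.704531, coefficient = 4
x_2 = 1.9500, f(x_2) = 1.811471, coefficient = 2
x_3 = 2.1750, f(x_3) = 1.789927, coefficient = 4
x_4 = 2.4000, f(x_4) = 1.621112, coefficient = 2
x_5 = 2.6250, f(x_5) = 1.296541, coefficient = 4
x_6 = 2.8500, f(x_6) = 0.819312, coefficient = 2
x_7 = 3.0750, f(x_7) = 0.204621, coefficient = 4
x_8 = 3.3000, f(x_8) = -0.520561, coefficient = 2
x_9 = 3.5250, f(x_9) = -1.318641, coefficient = 4
x_10 = 3.7500, f(x_10) = -2.143355, coefficient = 1

I ≈ (0.225000/3) × 21.523472 = 1.614260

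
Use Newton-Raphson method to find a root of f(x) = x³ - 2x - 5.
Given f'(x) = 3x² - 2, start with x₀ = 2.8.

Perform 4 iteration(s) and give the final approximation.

f(x) = x³ - 2x - 5
f'(x) = 3x² - 2
x₀ = 2.8

Newton-Raphson formula: x_{n+1} = x_n - f(x_n)/f'(x_n)

Iteration 1:
  f(2.800000) = 11.352000
  f'(2.800000) = 21.520000
  x_1 = 2.800000 - 11.352000/21.520000 = 2.272491
Iteration 2:
  f(2.272491) = 2.190647
  f'(2.272491) = 13.492642
  x_2 = 2.272491 - 2.190647/13.492642 = 2.110132
Iteration 3:
  f(2.110132) = 0.175431
  f'(2.110132) = 11.357972
  x_3 = 2.110132 - 0.175431/11.357972 = 2.094686
Iteration 4:
  f(2.094686) = 0.001507
  f'(2.094686) = 11.163134
  x_4 = 2.094686 - 0.001507/11.163134 = 2.094551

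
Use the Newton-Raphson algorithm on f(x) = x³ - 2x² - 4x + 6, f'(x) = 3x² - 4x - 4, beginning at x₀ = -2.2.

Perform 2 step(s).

f(x) = x³ - 2x² - 4x + 6
f'(x) = 3x² - 4x - 4
x₀ = -2.2

Newton-Raphson formula: x_{n+1} = x_n - f(x_n)/f'(x_n)

Iteration 1:
  f(-2.200000) = -5.528000
  f'(-2.200000) = 19.320000
  x_1 = -2.200000 - (-5.528000)/19.320000 = -1.913872
Iteration 2:
  f(-1.913872) = -0.680652
  f'(-1.913872) = 14.644200
  x_2 = -1.913872 - (-0.680652)/14.644200 = -1.867392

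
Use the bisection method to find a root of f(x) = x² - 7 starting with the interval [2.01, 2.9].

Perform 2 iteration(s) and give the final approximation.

f(x) = x² - 7
Initial interval: [2.01, 2.9]

Iteration 1:
  c_1 = (2.010000 + 2.900000)/2 = 2.455000
  f(c_1) = f(2.455000) = -0.972975
  f(a) × f(c) ≥ 0, new interval: [2.455000, 2.900000]
Iteration 2:
  c_2 = (2.455000 + 2.900000)/2 = 2.677500
  f(c_2) = f(2.677500) = 0.169006
  f(a) × f(c) < 0, new interval: [2.455000, 2.677500]

After 2 iteration(s), the approximation is c_2 = 2.677500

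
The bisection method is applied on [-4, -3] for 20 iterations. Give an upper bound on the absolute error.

Bisection error bound: |error| ≤ (b-a)/2^n
|error| ≤ (-3 - (-4))/2^20 = 1/2^20
|error| ≤ 0.0000009537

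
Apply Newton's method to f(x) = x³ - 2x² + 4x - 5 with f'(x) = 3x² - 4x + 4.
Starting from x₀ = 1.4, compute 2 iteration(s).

f(x) = x³ - 2x² + 4x - 5
f'(x) = 3x² - 4x + 4
x₀ = 1.4

Newton-Raphson formula: x_{n+1} = x_n - f(x_n)/f'(x_n)

Iteration 1:
  f(1.400000) = -0.576000
  f'(1.400000) = 4.280000
  x_1 = 1.400000 - (-0.576000)/4.280000 = 1.534579
Iteration 2:
  f(1.534579) = 0.042283
  f'(1.534579) = 4.926484
  x_2 = 1.534579 - 0.042283/4.926484 = 1.525997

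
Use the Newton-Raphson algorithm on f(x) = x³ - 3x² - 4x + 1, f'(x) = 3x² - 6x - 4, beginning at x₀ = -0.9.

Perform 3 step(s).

f(x) = x³ - 3x² - 4x + 1
f'(x) = 3x² - 6x - 4
x₀ = -0.9

Newton-Raphson formula: x_{n+1} = x_n - f(x_n)/f'(x_n)

Iteration 1:
  f(-0.900000) = 1.441000
  f'(-0.900000) = 3.830000
  x_1 = -0.900000 - 1.441000/3.830000 = -1.276240
Iteration 2:
  f(-1.276240) = -0.860132
  f'(-1.276240) = 8.543808
  x_2 = -1.276240 - (-0.860132)/8.543808 = -1.175567
Iteration 3:
  f(-1.175567) = -0.068189
  f'(-1.175567) = 7.199276
  x_3 = -1.175567 - (-0.068189)/7.199276 = -1.166095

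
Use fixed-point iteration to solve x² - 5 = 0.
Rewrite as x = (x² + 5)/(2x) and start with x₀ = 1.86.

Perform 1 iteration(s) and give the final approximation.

Equation: x² - 5 = 0
Fixed-point form: x = (x² + 5)/(2x)
x₀ = 1.86

x_1 = g(1.860000) = 2.274086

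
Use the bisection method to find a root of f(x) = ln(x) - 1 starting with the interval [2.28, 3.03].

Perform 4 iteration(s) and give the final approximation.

f(x) = ln(x) - 1
Initial interval: [2.28, 3.03]

Iteration 1:
  c_1 = (2.280000 + 3.030000)/2 = 2.655000
  f(c_1) = f(2.655000) = -0.023555
  f(a) × f(c) ≥ 0, new interval: [2.655000, 3.030000]
Iteration 2:
  c_2 = (2.655000 + 3.030000)/2 = 2.842500
  f(c_2) = f(2.842500) = 0.044684
  f(a) × f(c) < 0, new interval: [2.655000, 2.842500]
Iteration 3:
  c_3 = (2.655000 + 2.842500)/2 = 2.748750
  f(c_3) = f(2.748750) = 0.011146
  f(a) × f(c) < 0, new interval: [2.655000, 2.748750]
Iteration 4:
  c_4 = (2.655000 + 2.748750)/2 = 2.701875
  f(c_4) = f(2.701875) = -0.006054
  f(a) × f(c) ≥ 0, new interval: [2.701875, 2.748750]

After 4 iteration(s), the approximation is c_4 = 2.701875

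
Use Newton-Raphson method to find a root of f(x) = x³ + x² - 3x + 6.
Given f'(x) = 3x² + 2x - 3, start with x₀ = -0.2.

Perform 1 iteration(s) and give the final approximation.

f(x) = x³ + x² - 3x + 6
f'(x) = 3x² + 2x - 3
x₀ = -0.2

Newton-Raphson formula: x_{n+1} = x_n - f(x_n)/f'(x_n)

Iteration 1:
  f(-0.200000) = 6.632000
  f'(-0.200000) = -3.280000
  x_1 = -0.200000 - 6.632000/(-3.280000) = 1.821951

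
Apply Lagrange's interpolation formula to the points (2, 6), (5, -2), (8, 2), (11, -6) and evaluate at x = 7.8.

Lagrange interpolation formula:
P(x) = Σ yᵢ × Lᵢ(x)
where Lᵢ(x) = Π_{j≠i} (x - xⱼ)/(xᵢ - xⱼ)

L_0(7.8) = (7.8 - 5)/(2 - 5) × (7.8 - 8)/(2 - 8) × (7.8 - 11)/(2 - 11) = -0.011062
L_1(7.8) = (7.8 - 2)/(5 - 2) × (7.8 - 8)/(5 - 8) × (7.8 - 11)/(5 - 11) = 0.068741
L_2(7.8) = (7.8 - 2)/(8 - 2) × (7.8 - 5)/(8 - 5) × (7.8 - 11)/(8 - 11) = 0.962370
L_3(7.8) = (7.8 - 2)/(11 - 2) × (7.8 - 5)/(11 - 5) × (7.8 - 8)/(11 - 8) = -0.020049

P(7.8) = 6×L_0(7.8) + (-2)×L_1(7.8) + 2×L_2(7.8) + (-6)×L_3(7.8)
P(7.8) = 1.841185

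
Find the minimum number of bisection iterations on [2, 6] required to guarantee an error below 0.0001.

We need (b-a)/2^n ≤ 0.0001
(6 - 2)/2^n ≤ 0.0001
4/2^n ≤ 0.0001
2^n ≥ 40000
n ≥ log₂(40000) = 15.29
n ≥ 16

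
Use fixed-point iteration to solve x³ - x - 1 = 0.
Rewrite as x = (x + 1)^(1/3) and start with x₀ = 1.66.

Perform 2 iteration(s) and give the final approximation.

Equation: x³ - x - 1 = 0
Fixed-point form: x = (x + 1)^(1/3)
x₀ = 1.66

x_1 = g(1.660000) = 1.385566
x_2 = g(1.385566) = 1.336176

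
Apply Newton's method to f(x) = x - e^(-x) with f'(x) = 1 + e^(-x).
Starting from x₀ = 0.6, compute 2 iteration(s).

f(x) = x - e^(-x)
f'(x) = 1 + e^(-x)
x₀ = 0.6

Newton-Raphson formula: x_{n+1} = x_n - f(x_n)/f'(x_n)

Iteration 1:
  f(0.600000) = 0.051188
  f'(0.600000) = 1.548812
  x_1 = 0.600000 - 0.051188/1.548812 = 0.566950
Iteration 2:
  f(0.566950) = -0.000303
  f'(0.566950) = 1.567253
  x_2 = 0.566950 - (-0.000303)/1.567253 = 0.567143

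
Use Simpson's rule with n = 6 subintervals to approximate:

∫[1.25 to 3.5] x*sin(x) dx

f(x) = x*sin(x)
a = 1.25, b = 3.5, n = 6
h = (b - a)/n = 0.375000

Simpson's rule: (h/3)[f(x₀) + 4f(x₁) + 2f(x₂) + ... + f(xₙ)]

x_0 = 1.2500, f(x_0) = 1.186231, coefficient = 1
x_1 = 1.6250, f(x_1) = 1.622613, coefficient = 4
x_2 = 2.0000, f(x_2) = 1.818595, coefficient = 2
x_3 = 2.3750, f(x_3) = 1.647502, coefficient = 4
x_4 = 2.7500, f(x_4) = 1.049568, coefficient = 2
x_5 = 3.1250, f(x_5) = 0.051850, coefficient = 4
x_6 = 3.5000, f(x_6) = -1.227741, coefficient = 1

I ≈ (0.375000/3) × 18.982675 = 2.372834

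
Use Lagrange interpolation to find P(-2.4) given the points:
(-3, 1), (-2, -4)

Lagrange interpolation formula:
P(x) = Σ yᵢ × Lᵢ(x)
where Lᵢ(x) = Π_{j≠i} (x - xⱼ)/(xᵢ - xⱼ)

L_0(-2.4) = (-2.4 - (-2))/(-3 - (-2)) = 0.400000
L_1(-2.4) = (-2.4 - (-3))/(-2 - (-3)) = 0.600000

P(-2.4) = 1×L_0(-2.4) + (-4)×L_1(-2.4)
P(-2.4) = -2.000000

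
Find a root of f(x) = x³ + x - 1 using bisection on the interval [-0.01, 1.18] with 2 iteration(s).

f(x) = x³ + x - 1
Initial interval: [-0.01, 1.18]

Iteration 1:
  c_1 = (-0.010000 + 1.180000)/2 = 0.585000
  f(c_1) = f(0.585000) = -0.214798
  f(a) × f(c) ≥ 0, new interval: [0.585000, 1.180000]
Iteration 2:
  c_2 = (0.585000 + 1.180000)/2 = 0.882500
  f(c_2) = f(0.882500) = 0.569797
  f(a) × f(c) < 0, new interval: [0.585000, 0.882500]

After 2 iteration(s), the approximation is c_2 = 0.882500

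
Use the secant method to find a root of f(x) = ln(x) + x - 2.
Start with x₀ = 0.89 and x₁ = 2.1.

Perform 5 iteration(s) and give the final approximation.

f(x) = ln(x) + x - 2
x₀ = 0.89, x₁ = 2.1

Secant formula: x_{n+1} = x_n - f(x_n)(x_n - x_{n-1})/(f(x_n) - f(x_{n-1}))

Iteration 1:
  f(0.890000) = -1.226534
  f(2.100000) = 0.841937
  x_2 = 2.100000 - 0.841937×(2.100000 - 0.890000)/(0.841937 - (-1.226534))
       = 1.607489
Iteration 2:
  f(2.100000) = 0.841937
  f(1.607489) = 0.082163
  x_3 = 1.607489 - 0.082163×(1.607489 - 2.100000)/(0.082163 - 0.841937)
       = 1.554229
Iteration 3:
  f(1.607489) = 0.082163
  f(1.554229) = -0.004792
  x_4 = 1.554229 - (-0.004792)×(1.554229 - 1.607489)/(-0.004792 - 0.082163)
       = 1.557164
Iteration 4:
  f(1.554229) = -0.004792
  f(1.557164) = 0.000030
  x_5 = 1.557164 - 0.000030×(1.557164 - 1.554229)/(0.000030 - (-0.004792))
       = 1.557146
Iteration 5:
  f(1.557164) = 0.000030
  f(1.557146) = 0.000000
  x_6 = 1.557146 - 0.000000×(1.557146 - 1.557164)/(0.000000 - 0.000030)
       = 1.557146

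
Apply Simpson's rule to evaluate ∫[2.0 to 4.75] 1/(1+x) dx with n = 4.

f(x) = 1/(1+x)
a = 2.0, b = 4.75, n = 4
h = (b - a)/n = 0.687500

Simpson's rule: (h/3)[f(x₀) + 4f(x₁) + 2f(x₂) + ... + f(xₙ)]

x_0 = 2.0000, f(x_0) = 0.333333, coefficient = 1
x_1 = 2.6875, f(x_1) = 0.271186, coefficient = 4
x_2 = 3.3750, f(x_2) = 0.228571, coefficient = 2
x_3 = 4.0625, f(x_3) = 0.197531, coefficient = 4
x_4 = 4.7500, f(x_4) = 0.173913, coefficient = 1

I ≈ (0.687500/3) × 2.839258 = 0.650663
Exact value: 0.650588
Error: 0.000076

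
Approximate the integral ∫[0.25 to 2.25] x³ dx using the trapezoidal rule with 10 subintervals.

f(x) = x³
a = 0.25, b = 2.25, n = 10
h = (b - a)/n = 0.200000

Trapezoidal rule: (h/2)[f(x₀) + 2f(x₁) + 2f(x₂) + ... + f(xₙ)]

x_0 = 0.2500, f(x_0) = 0.015625, coefficient = 1
x_1 = 0.4500, f(x_1) = 0.091125, coefficient = 2
x_2 = 0.6500, f(x_2) = 0.274625, coefficient = 2
x_3 = 0.8500, f(x_3) = 0.614125, coefficient = 2
x_4 = 1.0500, f(x_4) = 1.157625, coefficient = 2
x_5 = 1.2500, f(x_5) = 1.953125, coefficient = 2
x_6 = 1.4500, f(x_6) = 3.048625, coefficient = 2
x_7 = 1.6500, f(x_7) = 4.492125, coefficient = 2
x_8 = 1.8500, f(x_8) = 6.331625, coefficient = 2
x_9 = 2.0500, f(x_9) = 8.615125, coefficient = 2
x_10 = 2.2500, f(x_10) = 11.390625, coefficient = 1

I ≈ (0.200000/2) × 64.562500 = 6.456250
Exact value: 6.406250
Error: 0.050000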